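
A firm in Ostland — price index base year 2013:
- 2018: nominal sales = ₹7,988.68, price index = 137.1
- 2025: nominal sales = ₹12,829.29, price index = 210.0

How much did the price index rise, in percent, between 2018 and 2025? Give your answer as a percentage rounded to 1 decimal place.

53.2%

Price-level change = 210.0 / 137.1 − 1 = 0.5317.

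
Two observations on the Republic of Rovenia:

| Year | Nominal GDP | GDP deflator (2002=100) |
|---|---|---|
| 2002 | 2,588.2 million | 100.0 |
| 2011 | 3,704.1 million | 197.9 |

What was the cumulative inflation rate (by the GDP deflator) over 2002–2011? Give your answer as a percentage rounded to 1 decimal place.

Price-level change = 197.9 / 100.0 − 1 = 0.9790.

97.9%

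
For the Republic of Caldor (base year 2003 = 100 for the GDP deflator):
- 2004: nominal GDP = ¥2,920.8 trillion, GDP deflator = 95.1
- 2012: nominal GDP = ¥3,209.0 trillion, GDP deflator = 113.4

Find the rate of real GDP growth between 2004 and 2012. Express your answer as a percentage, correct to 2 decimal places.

Deflate each year: 2004 → 2920.8/0.951 = 3071.29; 2012 → 3209.0/1.134 = 2829.81.
So real GDP changed by 2829.81/3071.29 − 1 = -0.0786, i.e. -7.86%.

-7.86%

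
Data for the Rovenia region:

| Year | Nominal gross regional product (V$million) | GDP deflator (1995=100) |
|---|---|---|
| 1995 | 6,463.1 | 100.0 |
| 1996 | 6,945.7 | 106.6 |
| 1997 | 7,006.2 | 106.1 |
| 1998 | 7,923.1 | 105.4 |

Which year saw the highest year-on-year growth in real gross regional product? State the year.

1996: real = 6945.7/1.066 = 6515.67; growth vs 1995 (6463.10) = 0.81%.
1997: real = 7006.2/1.061 = 6603.39; growth vs 1996 (6515.67) = 1.35%.
1998: real = 7923.1/1.054 = 7517.17; growth vs 1997 (6603.39) = 13.84%.

1998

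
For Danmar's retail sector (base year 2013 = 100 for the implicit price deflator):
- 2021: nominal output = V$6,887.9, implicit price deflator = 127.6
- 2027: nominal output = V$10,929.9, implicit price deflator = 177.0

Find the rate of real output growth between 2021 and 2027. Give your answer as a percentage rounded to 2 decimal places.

Deflate each year: 2021 → 6887.9/1.276 = 5398.04; 2027 → 10929.9/1.770 = 6175.08.
So real output changed by 6175.08/5398.04 − 1 = 0.1439, i.e. 14.39%.

14.39%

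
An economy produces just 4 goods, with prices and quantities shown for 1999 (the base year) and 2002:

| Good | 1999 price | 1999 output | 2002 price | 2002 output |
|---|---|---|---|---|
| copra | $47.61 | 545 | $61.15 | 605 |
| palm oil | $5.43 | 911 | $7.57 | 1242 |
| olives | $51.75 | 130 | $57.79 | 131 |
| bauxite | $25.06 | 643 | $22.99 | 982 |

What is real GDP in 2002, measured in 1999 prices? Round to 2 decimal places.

Real GDP 2002 = Σ (p_1999 × q_2002) = 47.61·605 + 5.43·1242 + 51.75·131 + 25.06·982 = 66936.28.

$66936.28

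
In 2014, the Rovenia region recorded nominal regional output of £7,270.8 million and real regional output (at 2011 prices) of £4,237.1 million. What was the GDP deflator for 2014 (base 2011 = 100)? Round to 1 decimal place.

171.6

GDP deflator = (Nominal / Real) × 100 = 7270.8 / 4237.1 × 100 = 171.60.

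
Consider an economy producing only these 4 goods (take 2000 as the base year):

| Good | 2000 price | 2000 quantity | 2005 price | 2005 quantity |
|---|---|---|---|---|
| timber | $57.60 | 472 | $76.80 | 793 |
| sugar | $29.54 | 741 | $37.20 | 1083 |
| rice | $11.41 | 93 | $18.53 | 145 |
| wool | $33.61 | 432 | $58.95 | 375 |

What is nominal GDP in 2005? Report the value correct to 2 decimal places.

$125983.10

Nominal GDP 2005 = Σ (p_2005 × q_2005) = 76.80·793 + 37.20·1083 + 18.53·145 + 58.95·375 = 125983.10.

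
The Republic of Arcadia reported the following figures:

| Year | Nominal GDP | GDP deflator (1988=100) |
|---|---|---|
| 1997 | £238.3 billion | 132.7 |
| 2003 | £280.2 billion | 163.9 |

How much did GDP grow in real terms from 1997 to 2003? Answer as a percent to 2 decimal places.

Real GDP 1997 = 238.3 / 1.327 = 179.58.
Real GDP 2003 = 280.2 / 1.639 = 170.96.
Real growth = 170.96 / 179.58 − 1 = -0.0480.

-4.80%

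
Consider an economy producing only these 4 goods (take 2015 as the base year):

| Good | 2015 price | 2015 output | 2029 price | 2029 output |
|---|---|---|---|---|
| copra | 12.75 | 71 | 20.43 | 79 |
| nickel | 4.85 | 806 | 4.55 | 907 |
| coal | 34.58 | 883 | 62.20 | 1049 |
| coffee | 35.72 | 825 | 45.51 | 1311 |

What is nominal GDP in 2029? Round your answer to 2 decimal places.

130652.23

Nominal GDP 2029 = Σ (p_2029 × q_2029) = 20.43·79 + 4.55·907 + 62.20·1049 + 45.51·1311 = 130652.23.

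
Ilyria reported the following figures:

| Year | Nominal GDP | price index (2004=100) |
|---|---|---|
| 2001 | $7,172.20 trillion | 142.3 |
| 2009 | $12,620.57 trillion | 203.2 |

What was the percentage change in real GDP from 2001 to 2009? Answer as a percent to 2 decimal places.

23.23%

Deflate each year: 2001 → 7172.20/1.423 = 5040.20; 2009 → 12620.57/2.032 = 6210.91.
So real GDP changed by 6210.91/5040.20 − 1 = 0.2323, i.e. 23.23%.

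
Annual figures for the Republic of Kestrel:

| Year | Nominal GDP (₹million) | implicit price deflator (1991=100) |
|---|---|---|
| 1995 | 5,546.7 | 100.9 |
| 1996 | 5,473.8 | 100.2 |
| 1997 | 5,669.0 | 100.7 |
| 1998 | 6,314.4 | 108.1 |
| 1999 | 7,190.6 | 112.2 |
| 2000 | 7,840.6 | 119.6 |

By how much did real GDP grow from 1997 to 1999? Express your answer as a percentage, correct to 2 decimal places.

13.84%

Real GDP 1997 = 5669.0/1.007 = 5629.59.
Real GDP 1999 = 7190.6/1.122 = 6408.73.
Change = 6408.73/5629.59 − 1 = 0.1384.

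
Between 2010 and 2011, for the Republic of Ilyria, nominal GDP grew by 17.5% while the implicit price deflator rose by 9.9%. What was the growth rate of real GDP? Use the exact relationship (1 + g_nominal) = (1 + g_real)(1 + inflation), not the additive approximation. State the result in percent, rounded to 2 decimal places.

6.92%

(1 + g_nom) = (1 + g_real)(1 + π), so g_real = 1.1750 / 1.0990 − 1 = 0.06915.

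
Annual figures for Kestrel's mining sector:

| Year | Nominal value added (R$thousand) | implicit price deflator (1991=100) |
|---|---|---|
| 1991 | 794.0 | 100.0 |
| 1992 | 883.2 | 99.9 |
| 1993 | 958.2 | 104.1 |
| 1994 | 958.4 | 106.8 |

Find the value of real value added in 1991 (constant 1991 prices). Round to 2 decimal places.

Real value added 1991 = 794.0 / 1.000 = 794.00.

R$794.00 thousand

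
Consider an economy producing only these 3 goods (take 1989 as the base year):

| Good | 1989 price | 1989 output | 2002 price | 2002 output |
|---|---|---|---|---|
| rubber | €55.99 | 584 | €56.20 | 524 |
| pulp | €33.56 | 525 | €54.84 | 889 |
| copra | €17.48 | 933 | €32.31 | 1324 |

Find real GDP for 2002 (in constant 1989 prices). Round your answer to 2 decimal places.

Real GDP 2002 = Σ (p_1989 × q_2002) = 55.99·524 + 33.56·889 + 17.48·1324 = 82317.12.

€82317.12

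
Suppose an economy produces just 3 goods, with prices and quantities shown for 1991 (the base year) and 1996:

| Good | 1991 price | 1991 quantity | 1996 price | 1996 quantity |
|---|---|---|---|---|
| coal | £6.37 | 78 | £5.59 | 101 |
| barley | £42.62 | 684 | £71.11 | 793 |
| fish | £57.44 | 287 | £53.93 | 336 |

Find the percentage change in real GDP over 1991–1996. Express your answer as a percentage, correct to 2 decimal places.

16.49%

Real GDP 1991 = Nominal GDP 1991 = 6.37·78 + 42.62·684 + 57.44·287 = 46134.22.
Real GDP 1996 (at 1991 prices) = 6.37·101 + 42.62·793 + 57.44·336 = 53740.87.
Real growth = 53740.87/46134.22 − 1 = 0.1649.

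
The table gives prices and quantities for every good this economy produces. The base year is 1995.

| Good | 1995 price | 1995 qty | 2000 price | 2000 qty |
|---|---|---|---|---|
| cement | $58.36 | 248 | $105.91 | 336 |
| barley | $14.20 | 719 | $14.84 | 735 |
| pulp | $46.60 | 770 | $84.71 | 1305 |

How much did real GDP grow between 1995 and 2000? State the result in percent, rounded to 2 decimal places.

50.02%

Real GDP 1995 = Nominal GDP 1995 = 58.36·248 + 14.20·719 + 46.60·770 = 60565.08.
Real GDP 2000 (at 1995 prices) = 58.36·336 + 14.20·735 + 46.60·1305 = 90858.96.
Real growth = 90858.96/60565.08 − 1 = 0.5002.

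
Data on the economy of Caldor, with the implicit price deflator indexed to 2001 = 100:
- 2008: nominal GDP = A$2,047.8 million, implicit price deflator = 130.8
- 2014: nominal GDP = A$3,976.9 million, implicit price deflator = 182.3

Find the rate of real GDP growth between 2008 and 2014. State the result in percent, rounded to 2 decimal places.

39.34%

Deflate each year: 2008 → 2047.8/1.308 = 1565.60; 2014 → 3976.9/1.823 = 2181.51.
So real GDP changed by 2181.51/1565.60 − 1 = 0.3934, i.e. 39.34%.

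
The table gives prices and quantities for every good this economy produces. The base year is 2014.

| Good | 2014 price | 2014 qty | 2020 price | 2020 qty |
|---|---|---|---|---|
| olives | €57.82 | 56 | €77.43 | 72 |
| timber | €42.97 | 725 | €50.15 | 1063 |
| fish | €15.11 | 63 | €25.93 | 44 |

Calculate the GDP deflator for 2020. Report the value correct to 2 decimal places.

Nominal GDP 2020 = 77.43·72 + 50.15·1063 + 25.93·44 = 60025.33.
Real GDP 2020 (at 2014 prices) = 57.82·72 + 42.97·1063 + 15.11·44 = 50504.99.
Deflator = Nominal/Real × 100 = 60025.33/50504.99 × 100 = 118.850.

118.85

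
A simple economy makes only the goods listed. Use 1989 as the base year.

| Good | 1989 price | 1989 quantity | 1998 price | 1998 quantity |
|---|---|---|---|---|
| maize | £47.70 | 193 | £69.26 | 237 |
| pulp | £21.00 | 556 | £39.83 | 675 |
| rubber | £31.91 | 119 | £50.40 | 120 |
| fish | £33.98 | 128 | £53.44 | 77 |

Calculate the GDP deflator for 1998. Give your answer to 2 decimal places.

167.46

Nominal GDP 1998 = 69.26·237 + 39.83·675 + 50.40·120 + 53.44·77 = 53462.75.
Real GDP 1998 (at 1989 prices) = 47.70·237 + 21.00·675 + 31.91·120 + 33.98·77 = 31925.56.
Deflator = Nominal/Real × 100 = 53462.75/31925.56 × 100 = 167.461.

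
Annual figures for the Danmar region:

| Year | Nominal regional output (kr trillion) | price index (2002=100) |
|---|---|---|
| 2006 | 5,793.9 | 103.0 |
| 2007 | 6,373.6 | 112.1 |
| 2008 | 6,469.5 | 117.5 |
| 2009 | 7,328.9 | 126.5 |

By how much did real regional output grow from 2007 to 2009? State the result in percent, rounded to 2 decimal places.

1.90%

Real regional output 2007 = 6373.6/1.121 = 5685.64.
Real regional output 2009 = 7328.9/1.265 = 5793.60.
Change = 5793.60/5685.64 − 1 = 0.0190.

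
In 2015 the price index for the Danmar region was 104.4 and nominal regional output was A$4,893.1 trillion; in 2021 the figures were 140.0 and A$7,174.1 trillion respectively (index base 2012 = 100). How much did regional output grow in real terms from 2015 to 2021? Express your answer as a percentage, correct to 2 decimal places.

9.33%

Real regional output 2015 = 4893.1 / 1.044 = 4686.88.
Real regional output 2021 = 7174.1 / 1.400 = 5124.36.
Real growth = 5124.36 / 4686.88 − 1 = 0.0933.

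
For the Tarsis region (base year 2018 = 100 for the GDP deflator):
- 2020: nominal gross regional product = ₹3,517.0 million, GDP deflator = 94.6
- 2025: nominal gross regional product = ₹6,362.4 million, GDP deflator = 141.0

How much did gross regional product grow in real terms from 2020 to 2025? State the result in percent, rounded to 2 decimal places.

Deflate each year: 2020 → 3517.0/0.946 = 3717.76; 2025 → 6362.4/1.410 = 4512.34.
So real gross regional product changed by 4512.34/3717.76 − 1 = 0.2137, i.e. 21.37%.

21.37%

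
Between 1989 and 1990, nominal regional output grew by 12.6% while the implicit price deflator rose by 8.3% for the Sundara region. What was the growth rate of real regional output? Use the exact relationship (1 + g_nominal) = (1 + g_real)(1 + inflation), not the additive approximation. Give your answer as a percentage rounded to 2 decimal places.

3.97%

(1 + g_nom) = (1 + g_real)(1 + π), so g_real = 1.1260 / 1.0830 − 1 = 0.03970.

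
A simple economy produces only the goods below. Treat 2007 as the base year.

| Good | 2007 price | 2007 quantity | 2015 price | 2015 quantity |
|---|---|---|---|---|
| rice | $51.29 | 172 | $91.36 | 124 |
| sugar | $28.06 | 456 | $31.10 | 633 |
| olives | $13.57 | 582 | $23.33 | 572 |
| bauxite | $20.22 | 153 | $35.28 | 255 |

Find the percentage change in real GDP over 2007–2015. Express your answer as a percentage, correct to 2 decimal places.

Real GDP 2007 = Nominal GDP 2007 = 51.29·172 + 28.06·456 + 13.57·582 + 20.22·153 = 32608.64.
Real GDP 2015 (at 2007 prices) = 51.29·124 + 28.06·633 + 13.57·572 + 20.22·255 = 37040.08.
Real growth = 37040.08/32608.64 − 1 = 0.1359.

13.59%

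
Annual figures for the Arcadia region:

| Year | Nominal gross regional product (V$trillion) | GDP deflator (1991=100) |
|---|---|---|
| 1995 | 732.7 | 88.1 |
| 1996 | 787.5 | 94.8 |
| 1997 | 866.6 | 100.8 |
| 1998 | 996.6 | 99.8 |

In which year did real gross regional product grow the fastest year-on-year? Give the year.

1998

1996: real = 787.5/0.948 = 830.70; growth vs 1995 (831.67) = -0.12%.
1997: real = 866.6/1.008 = 859.72; growth vs 1996 (830.70) = 3.49%.
1998: real = 996.6/0.998 = 998.60; growth vs 1997 (859.72) = 16.15%.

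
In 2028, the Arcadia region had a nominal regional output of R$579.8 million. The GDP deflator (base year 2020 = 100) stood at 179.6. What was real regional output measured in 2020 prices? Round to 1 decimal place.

R$322.8 million

Real regional output = Nominal / (GDP deflator/100) = 579.8 / 1.796 = 322.83.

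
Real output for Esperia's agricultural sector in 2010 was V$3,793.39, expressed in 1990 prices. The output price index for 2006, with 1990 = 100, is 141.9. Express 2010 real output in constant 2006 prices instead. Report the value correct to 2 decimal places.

Real output in 2006 prices = Real output in 1990 prices × (P_2006/P_1990) = 3793.39 × 1.419 = 5382.82.

V$5,382.82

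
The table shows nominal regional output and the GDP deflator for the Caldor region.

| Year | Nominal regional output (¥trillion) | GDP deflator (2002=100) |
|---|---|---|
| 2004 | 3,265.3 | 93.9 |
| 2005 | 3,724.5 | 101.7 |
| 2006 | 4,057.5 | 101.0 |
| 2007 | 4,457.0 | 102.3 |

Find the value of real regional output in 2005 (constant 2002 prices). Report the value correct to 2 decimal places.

¥3,662.24 trillion

Real regional output 2005 = 3724.5 / 1.017 = 3662.24.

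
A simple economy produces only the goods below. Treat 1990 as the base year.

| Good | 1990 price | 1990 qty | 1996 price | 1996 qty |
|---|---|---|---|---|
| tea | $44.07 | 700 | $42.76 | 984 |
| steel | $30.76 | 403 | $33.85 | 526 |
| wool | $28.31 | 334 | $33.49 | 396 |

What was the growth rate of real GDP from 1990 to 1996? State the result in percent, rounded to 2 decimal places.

Real GDP 1990 = Nominal GDP 1990 = 44.07·700 + 30.76·403 + 28.31·334 = 52700.82.
Real GDP 1996 (at 1990 prices) = 44.07·984 + 30.76·526 + 28.31·396 = 70755.40.
Real growth = 70755.40/52700.82 − 1 = 0.3426.

34.26%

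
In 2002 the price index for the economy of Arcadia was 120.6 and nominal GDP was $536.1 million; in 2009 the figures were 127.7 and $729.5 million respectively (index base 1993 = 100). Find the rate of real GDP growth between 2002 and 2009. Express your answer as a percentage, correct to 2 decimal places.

28.51%

Real GDP 2002 = 536.1 / 1.206 = 444.53.
Real GDP 2009 = 729.5 / 1.277 = 571.26.
Real growth = 571.26 / 444.53 − 1 = 0.2851.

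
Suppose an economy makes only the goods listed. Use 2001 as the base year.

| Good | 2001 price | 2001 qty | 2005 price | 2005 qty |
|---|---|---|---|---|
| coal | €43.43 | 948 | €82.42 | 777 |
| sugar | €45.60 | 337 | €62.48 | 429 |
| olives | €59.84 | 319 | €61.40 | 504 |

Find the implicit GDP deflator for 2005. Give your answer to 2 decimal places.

Nominal GDP 2005 = 82.42·777 + 62.48·429 + 61.40·504 = 121789.86.
Real GDP 2005 (at 2001 prices) = 43.43·777 + 45.60·429 + 59.84·504 = 83466.87.
Deflator = Nominal/Real × 100 = 121789.86/83466.87 × 100 = 145.914.

145.91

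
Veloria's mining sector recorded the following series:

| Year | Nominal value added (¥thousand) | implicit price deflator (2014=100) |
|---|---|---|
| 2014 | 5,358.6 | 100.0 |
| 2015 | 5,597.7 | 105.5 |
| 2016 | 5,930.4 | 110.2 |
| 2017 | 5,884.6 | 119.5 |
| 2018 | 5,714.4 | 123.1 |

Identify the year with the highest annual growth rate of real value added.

2015: real = 5597.7/1.055 = 5305.88; growth vs 2014 (5358.60) = -0.98%.
2016: real = 5930.4/1.102 = 5381.49; growth vs 2015 (5305.88) = 1.43%.
2017: real = 5884.6/1.195 = 4924.35; growth vs 2016 (5381.49) = -8.49%.
2018: real = 5714.4/1.231 = 4642.08; growth vs 2017 (4924.35) = -5.73%.

2016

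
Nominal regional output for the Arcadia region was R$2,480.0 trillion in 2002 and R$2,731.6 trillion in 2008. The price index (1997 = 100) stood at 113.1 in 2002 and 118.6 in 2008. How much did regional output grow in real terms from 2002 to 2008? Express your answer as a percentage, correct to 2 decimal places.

Deflate each year: 2002 → 2480.0/1.131 = 2192.75; 2008 → 2731.6/1.186 = 2303.20.
So real regional output changed by 2303.20/2192.75 − 1 = 0.0504, i.e. 5.04%.

5.04%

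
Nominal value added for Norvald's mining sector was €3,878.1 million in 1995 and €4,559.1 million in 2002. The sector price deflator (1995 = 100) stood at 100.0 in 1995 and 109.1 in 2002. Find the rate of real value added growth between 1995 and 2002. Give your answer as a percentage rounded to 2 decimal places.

7.75%

Deflate each year: 1995 → 3878.1/1.000 = 3878.10; 2002 → 4559.1/1.091 = 4178.83.
So real value added changed by 4178.83/3878.10 − 1 = 0.0775, i.e. 7.75%.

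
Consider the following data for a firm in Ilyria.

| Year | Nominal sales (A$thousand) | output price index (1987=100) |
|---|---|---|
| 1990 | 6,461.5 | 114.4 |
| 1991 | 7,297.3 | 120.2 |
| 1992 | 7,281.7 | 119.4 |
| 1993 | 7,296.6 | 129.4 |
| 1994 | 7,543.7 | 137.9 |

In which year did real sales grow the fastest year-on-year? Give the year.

1991: real = 7297.3/1.202 = 6070.97; growth vs 1990 (5648.16) = 7.49%.
1992: real = 7281.7/1.194 = 6098.58; growth vs 1991 (6070.97) = 0.45%.
1993: real = 7296.6/1.294 = 5638.79; growth vs 1992 (6098.58) = -7.54%.
1994: real = 7543.7/1.379 = 5470.41; growth vs 1993 (5638.79) = -2.99%.

1991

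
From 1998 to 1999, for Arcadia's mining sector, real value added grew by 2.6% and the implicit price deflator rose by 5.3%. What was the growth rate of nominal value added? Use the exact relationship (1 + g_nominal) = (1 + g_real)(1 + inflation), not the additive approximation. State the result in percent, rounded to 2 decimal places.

(1 + g_nom) = (1 + g_real)(1 + π) = 1.0260 × 1.0530 = 1.08038.

8.04%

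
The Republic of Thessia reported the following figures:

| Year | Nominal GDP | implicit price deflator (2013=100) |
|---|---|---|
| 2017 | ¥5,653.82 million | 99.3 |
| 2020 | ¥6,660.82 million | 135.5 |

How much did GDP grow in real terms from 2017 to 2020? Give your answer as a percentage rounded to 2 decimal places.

Real GDP 2017 = 5653.82 / 0.993 = 5693.68.
Real GDP 2020 = 6660.82 / 1.355 = 4915.73.
Real growth = 4915.73 / 5693.68 − 1 = -0.1366.

-13.66%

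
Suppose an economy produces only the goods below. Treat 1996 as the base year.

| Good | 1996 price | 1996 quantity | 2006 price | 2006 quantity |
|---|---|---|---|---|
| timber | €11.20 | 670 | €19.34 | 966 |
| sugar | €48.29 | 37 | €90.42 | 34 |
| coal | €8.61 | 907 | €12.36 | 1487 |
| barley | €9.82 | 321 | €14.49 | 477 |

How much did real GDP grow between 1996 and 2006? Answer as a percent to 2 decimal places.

Real GDP 1996 = Nominal GDP 1996 = 11.20·670 + 48.29·37 + 8.61·907 + 9.82·321 = 20252.22.
Real GDP 2006 (at 1996 prices) = 11.20·966 + 48.29·34 + 8.61·1487 + 9.82·477 = 29948.27.
Real growth = 29948.27/20252.22 − 1 = 0.4788.

47.88%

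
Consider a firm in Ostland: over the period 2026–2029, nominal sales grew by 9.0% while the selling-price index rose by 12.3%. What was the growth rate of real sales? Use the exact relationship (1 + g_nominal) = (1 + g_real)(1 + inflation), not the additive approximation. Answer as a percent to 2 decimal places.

(1 + g_nom) = (1 + g_real)(1 + π), so g_real = 1.0900 / 1.1230 − 1 = -0.02939.

-2.94%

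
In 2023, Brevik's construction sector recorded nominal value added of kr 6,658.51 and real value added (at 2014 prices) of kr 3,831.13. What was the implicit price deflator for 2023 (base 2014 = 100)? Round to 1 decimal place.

173.8

implicit price deflator = (Nominal / Real) × 100 = 6658.51 / 3831.13 × 100 = 173.80.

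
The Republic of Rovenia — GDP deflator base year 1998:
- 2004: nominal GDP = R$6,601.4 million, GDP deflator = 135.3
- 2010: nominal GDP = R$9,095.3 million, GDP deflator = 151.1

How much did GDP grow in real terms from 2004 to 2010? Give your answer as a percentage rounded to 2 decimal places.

23.37%

Deflate each year: 2004 → 6601.4/1.353 = 4879.08; 2010 → 9095.3/1.511 = 6019.39.
So real GDP changed by 6019.39/4879.08 − 1 = 0.2337, i.e. 23.37%.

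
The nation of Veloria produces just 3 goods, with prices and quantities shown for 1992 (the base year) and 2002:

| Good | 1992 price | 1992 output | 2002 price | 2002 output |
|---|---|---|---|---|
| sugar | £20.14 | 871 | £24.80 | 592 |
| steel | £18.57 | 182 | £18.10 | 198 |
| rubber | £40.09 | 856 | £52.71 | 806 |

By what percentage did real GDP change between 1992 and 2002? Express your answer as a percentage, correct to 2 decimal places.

-13.26%

Real GDP 1992 = Nominal GDP 1992 = 20.14·871 + 18.57·182 + 40.09·856 = 55238.72.
Real GDP 2002 (at 1992 prices) = 20.14·592 + 18.57·198 + 40.09·806 = 47912.28.
Real growth = 47912.28/55238.72 − 1 = -0.1326.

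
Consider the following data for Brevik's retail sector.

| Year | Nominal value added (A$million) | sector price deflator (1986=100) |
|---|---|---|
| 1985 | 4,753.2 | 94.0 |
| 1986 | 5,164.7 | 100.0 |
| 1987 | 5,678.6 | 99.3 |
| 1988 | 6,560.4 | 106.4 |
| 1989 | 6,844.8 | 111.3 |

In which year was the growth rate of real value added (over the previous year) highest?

1986: real = 5164.7/1.000 = 5164.70; growth vs 1985 (5056.60) = 2.14%.
1987: real = 5678.6/0.993 = 5718.63; growth vs 1986 (5164.70) = 10.73%.
1988: real = 6560.4/1.064 = 6165.79; growth vs 1987 (5718.63) = 7.82%.
1989: real = 6844.8/1.113 = 6149.87; growth vs 1988 (6165.79) = -0.26%.

1987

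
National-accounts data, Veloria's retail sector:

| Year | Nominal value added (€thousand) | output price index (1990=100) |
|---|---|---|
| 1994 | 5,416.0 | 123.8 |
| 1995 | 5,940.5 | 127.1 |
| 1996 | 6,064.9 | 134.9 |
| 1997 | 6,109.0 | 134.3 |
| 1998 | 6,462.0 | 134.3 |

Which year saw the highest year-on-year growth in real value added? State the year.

1995: real = 5940.5/1.271 = 4673.88; growth vs 1994 (4374.80) = 6.84%.
1996: real = 6064.9/1.349 = 4495.85; growth vs 1995 (4673.88) = -3.81%.
1997: real = 6109.0/1.343 = 4548.77; growth vs 1996 (4495.85) = 1.18%.
1998: real = 6462.0/1.343 = 4811.62; growth vs 1997 (4548.77) = 5.78%.

1995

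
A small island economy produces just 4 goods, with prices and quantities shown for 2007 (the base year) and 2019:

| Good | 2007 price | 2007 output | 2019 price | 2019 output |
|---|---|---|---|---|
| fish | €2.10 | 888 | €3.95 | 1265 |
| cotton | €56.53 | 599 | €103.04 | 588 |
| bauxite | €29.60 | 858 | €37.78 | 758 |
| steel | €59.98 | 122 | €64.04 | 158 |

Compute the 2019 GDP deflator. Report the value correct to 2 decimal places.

153.87

Nominal GDP 2019 = 3.95·1265 + 103.04·588 + 37.78·758 + 64.04·158 = 104339.83.
Real GDP 2019 (at 2007 prices) = 2.10·1265 + 56.53·588 + 29.60·758 + 59.98·158 = 67809.78.
Deflator = Nominal/Real × 100 = 104339.83/67809.78 × 100 = 153.871.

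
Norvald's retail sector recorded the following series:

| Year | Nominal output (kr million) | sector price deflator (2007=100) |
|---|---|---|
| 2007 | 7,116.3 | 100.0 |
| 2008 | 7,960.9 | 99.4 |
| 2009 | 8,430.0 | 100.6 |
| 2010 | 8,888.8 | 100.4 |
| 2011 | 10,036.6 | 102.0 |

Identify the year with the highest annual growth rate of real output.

2008

2008: real = 7960.9/0.994 = 8008.95; growth vs 2007 (7116.30) = 12.54%.
2009: real = 8430.0/1.006 = 8379.72; growth vs 2008 (8008.95) = 4.63%.
2010: real = 8888.8/1.004 = 8853.39; growth vs 2009 (8379.72) = 5.65%.
2011: real = 10036.6/1.020 = 9839.80; growth vs 2010 (8853.39) = 11.14%.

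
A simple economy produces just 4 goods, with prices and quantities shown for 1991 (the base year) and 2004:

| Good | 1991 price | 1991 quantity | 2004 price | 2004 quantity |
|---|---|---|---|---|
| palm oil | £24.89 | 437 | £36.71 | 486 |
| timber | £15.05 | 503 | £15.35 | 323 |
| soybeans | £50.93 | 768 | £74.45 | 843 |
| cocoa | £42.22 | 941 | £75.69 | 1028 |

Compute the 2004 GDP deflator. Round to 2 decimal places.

158.16

Nominal GDP 2004 = 36.71·486 + 15.35·323 + 74.45·843 + 75.69·1028 = 163369.78.
Real GDP 2004 (at 1991 prices) = 24.89·486 + 15.05·323 + 50.93·843 + 42.22·1028 = 103293.84.
Deflator = Nominal/Real × 100 = 163369.78/103293.84 × 100 = 158.160.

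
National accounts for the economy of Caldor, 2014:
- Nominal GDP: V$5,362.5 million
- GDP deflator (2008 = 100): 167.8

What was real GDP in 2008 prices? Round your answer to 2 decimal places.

Real GDP = Nominal / (GDP deflator/100) = 5362.5 / 1.678 = 3195.77.

V$3,195.77 million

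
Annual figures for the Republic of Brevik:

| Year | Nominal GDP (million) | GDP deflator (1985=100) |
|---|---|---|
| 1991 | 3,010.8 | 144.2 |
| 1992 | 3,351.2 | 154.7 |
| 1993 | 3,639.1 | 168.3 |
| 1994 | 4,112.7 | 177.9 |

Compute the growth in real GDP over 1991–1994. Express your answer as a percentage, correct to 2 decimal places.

10.72%

Real GDP 1991 = 3010.8/1.442 = 2087.93.
Real GDP 1994 = 4112.7/1.779 = 2311.80.
Change = 2311.80/2087.93 − 1 = 0.1072.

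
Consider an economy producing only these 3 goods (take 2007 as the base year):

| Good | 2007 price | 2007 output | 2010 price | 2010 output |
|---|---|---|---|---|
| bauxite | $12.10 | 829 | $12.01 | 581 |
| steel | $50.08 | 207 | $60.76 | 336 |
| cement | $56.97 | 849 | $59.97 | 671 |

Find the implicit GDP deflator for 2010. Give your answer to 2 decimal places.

108.94

Nominal GDP 2010 = 12.01·581 + 60.76·336 + 59.97·671 = 67633.04.
Real GDP 2010 (at 2007 prices) = 12.10·581 + 50.08·336 + 56.97·671 = 62083.85.
Deflator = Nominal/Real × 100 = 67633.04/62083.85 × 100 = 108.938.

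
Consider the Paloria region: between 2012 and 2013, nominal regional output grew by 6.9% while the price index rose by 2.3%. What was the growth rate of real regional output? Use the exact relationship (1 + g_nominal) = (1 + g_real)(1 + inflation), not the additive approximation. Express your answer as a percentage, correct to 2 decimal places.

(1 + g_nom) = (1 + g_real)(1 + π), so g_real = 1.0690 / 1.0230 − 1 = 0.04497.

4.50%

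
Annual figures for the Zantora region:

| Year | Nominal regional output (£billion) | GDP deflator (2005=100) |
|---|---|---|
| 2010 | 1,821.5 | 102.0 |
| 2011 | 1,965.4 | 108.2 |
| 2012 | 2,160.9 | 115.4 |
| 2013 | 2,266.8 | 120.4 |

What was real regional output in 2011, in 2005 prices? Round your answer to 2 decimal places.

£1,816.45 billion

Real regional output 2011 = 1965.4 / 1.082 = 1816.45.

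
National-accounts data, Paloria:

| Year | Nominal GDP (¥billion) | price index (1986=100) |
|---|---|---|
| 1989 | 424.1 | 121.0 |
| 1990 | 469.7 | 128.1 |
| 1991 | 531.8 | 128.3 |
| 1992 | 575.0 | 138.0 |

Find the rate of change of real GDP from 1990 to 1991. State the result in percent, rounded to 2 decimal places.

Real GDP 1990 = 469.7/1.281 = 366.67.
Real GDP 1991 = 531.8/1.283 = 414.50.
Change = 414.50/366.67 − 1 = 0.1304.

13.04%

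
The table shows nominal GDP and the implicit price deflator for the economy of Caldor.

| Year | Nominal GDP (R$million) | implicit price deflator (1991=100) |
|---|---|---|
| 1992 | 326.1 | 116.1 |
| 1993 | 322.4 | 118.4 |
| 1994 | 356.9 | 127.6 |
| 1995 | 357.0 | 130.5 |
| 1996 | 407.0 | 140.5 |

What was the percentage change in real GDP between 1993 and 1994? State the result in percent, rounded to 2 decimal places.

2.72%

Real GDP 1993 = 322.4/1.184 = 272.30.
Real GDP 1994 = 356.9/1.276 = 279.70.
Change = 279.70/272.30 − 1 = 0.0272.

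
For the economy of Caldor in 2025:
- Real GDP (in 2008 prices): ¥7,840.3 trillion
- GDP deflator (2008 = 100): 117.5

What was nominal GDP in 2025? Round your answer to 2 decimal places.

¥9,212.35 trillion

Nominal GDP = Real × (GDP deflator/100) = 7840.3 × 1.175 = 9212.35.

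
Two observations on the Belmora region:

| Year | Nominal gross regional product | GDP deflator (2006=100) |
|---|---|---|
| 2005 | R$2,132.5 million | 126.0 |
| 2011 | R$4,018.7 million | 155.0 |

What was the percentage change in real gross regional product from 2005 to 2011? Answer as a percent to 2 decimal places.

53.19%

Deflate each year: 2005 → 2132.5/1.260 = 1692.46; 2011 → 4018.7/1.550 = 2592.71.
So real gross regional product changed by 2592.71/1692.46 − 1 = 0.5319, i.e. 53.19%.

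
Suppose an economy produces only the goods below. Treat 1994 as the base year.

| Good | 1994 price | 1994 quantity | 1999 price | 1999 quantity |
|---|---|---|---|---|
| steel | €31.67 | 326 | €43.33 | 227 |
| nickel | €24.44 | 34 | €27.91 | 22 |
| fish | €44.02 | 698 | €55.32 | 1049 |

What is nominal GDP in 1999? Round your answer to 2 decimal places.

Nominal GDP 1999 = Σ (p_1999 × q_1999) = 43.33·227 + 27.91·22 + 55.32·1049 = 68480.61.

€68480.61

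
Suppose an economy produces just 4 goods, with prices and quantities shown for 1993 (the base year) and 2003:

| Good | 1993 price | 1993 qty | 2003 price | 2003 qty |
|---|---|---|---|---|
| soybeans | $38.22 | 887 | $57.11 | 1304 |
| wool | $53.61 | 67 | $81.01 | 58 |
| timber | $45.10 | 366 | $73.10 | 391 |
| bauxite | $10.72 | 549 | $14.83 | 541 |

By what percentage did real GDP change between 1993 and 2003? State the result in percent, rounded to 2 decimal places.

Real GDP 1993 = Nominal GDP 1993 = 38.22·887 + 53.61·67 + 45.10·366 + 10.72·549 = 59884.89.
Real GDP 2003 (at 1993 prices) = 38.22·1304 + 53.61·58 + 45.10·391 + 10.72·541 = 76381.88.
Real growth = 76381.88/59884.89 − 1 = 0.2755.

27.55%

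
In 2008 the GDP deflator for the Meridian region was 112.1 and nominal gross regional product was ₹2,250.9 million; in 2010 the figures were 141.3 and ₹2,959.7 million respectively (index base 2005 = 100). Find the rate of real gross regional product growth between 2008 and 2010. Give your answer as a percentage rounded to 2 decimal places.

4.32%

Real gross regional product 2008 = 2250.9 / 1.121 = 2007.94.
Real gross regional product 2010 = 2959.7 / 1.413 = 2094.62.
Real growth = 2094.62 / 2007.94 − 1 = 0.0432.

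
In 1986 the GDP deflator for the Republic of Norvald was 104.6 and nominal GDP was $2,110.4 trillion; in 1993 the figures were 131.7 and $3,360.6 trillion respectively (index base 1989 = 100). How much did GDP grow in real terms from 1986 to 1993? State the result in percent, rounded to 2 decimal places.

Deflate each year: 1986 → 2110.4/1.046 = 2017.59; 1993 → 3360.6/1.317 = 2551.71.
So real GDP changed by 2551.71/2017.59 − 1 = 0.2647, i.e. 26.47%.

26.47%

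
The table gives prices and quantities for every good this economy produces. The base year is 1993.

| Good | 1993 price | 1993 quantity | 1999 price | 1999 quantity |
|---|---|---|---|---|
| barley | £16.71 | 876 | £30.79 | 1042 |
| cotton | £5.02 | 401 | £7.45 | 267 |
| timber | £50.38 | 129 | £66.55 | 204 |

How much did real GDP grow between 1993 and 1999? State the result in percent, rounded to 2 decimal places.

25.40%

Real GDP 1993 = Nominal GDP 1993 = 16.71·876 + 5.02·401 + 50.38·129 = 23150.00.
Real GDP 1999 (at 1993 prices) = 16.71·1042 + 5.02·267 + 50.38·204 = 29029.68.
Real growth = 29029.68/23150.00 − 1 = 0.2540.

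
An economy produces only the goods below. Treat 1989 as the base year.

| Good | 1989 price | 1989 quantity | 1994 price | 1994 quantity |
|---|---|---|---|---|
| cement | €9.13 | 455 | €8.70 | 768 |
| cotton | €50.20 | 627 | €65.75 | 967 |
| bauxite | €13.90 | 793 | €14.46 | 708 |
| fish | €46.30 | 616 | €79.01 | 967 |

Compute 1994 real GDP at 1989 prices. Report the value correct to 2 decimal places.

€110168.54

Real GDP 1994 = Σ (p_1989 × q_1994) = 9.13·768 + 50.20·967 + 13.90·708 + 46.30·967 = 110168.54.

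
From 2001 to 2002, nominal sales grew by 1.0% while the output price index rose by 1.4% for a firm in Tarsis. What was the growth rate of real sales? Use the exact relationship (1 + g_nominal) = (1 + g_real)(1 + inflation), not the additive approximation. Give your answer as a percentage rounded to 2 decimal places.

-0.39%

(1 + g_nom) = (1 + g_real)(1 + π), so g_real = 1.0100 / 1.0140 − 1 = -0.00394.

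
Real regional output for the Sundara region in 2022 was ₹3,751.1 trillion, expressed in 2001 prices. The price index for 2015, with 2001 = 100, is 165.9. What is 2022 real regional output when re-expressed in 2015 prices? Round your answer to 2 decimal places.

₹6,223.07 trillion

Real regional output in 2015 prices = Real regional output in 2001 prices × (P_2015/P_2001) = 3751.1 × 1.659 = 6223.07.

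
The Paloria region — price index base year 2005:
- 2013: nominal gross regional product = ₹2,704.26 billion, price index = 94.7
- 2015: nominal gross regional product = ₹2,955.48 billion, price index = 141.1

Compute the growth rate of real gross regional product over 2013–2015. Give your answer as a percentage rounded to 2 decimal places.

-26.65%

Real gross regional product 2013 = 2704.26 / 0.947 = 2855.61.
Real gross regional product 2015 = 2955.48 / 1.411 = 2094.60.
Real growth = 2094.60 / 2855.61 − 1 = -0.2665.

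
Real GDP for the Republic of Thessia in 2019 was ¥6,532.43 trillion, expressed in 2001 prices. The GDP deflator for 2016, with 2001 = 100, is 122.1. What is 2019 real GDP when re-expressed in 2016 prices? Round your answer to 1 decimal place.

Real GDP in 2016 prices = Real GDP in 2001 prices × (P_2016/P_2001) = 6532.43 × 1.221 = 7976.10.

¥7,976.1 trillion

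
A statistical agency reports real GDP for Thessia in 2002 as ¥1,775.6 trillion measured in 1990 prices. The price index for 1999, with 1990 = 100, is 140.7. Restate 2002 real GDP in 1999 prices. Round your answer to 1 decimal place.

Real GDP in 1999 prices = Real GDP in 1990 prices × (P_1999/P_1990) = 1775.6 × 1.407 = 2498.27.

¥2,498.3 trillion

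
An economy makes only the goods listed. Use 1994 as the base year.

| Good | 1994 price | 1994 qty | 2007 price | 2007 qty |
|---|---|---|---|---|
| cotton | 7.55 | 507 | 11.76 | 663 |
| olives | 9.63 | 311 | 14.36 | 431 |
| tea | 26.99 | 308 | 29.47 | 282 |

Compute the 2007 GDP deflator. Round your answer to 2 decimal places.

Nominal GDP 2007 = 11.76·663 + 14.36·431 + 29.47·282 = 22296.58.
Real GDP 2007 (at 1994 prices) = 7.55·663 + 9.63·431 + 26.99·282 = 16767.36.
Deflator = Nominal/Real × 100 = 22296.58/16767.36 × 100 = 132.976.

132.98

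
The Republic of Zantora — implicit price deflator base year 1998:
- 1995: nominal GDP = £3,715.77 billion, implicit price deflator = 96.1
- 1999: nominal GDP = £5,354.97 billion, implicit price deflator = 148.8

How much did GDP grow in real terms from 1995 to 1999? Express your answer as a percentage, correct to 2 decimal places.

Real GDP 1995 = 3715.77 / 0.961 = 3866.57.
Real GDP 1999 = 5354.97 / 1.488 = 3598.77.
Real growth = 3598.77 / 3866.57 − 1 = -0.0693.

-6.93%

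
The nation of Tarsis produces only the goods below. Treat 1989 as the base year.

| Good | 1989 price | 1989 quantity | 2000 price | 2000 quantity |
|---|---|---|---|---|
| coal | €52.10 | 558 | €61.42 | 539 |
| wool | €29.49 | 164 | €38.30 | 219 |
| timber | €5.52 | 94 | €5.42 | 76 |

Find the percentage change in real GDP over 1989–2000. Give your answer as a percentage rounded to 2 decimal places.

1.55%

Real GDP 1989 = Nominal GDP 1989 = 52.10·558 + 29.49·164 + 5.52·94 = 34427.04.
Real GDP 2000 (at 1989 prices) = 52.10·539 + 29.49·219 + 5.52·76 = 34959.73.
Real growth = 34959.73/34427.04 − 1 = 0.0155.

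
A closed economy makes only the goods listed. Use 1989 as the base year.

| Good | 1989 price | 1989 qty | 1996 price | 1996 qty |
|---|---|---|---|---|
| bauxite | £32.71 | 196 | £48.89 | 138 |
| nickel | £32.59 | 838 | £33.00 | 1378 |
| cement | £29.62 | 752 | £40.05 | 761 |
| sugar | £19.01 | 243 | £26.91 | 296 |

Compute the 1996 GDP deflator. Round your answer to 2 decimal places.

Nominal GDP 1996 = 48.89·138 + 33.00·1378 + 40.05·761 + 26.91·296 = 90664.23.
Real GDP 1996 (at 1989 prices) = 32.71·138 + 32.59·1378 + 29.62·761 + 19.01·296 = 77590.78.
Deflator = Nominal/Real × 100 = 90664.23/77590.78 × 100 = 116.849.

116.85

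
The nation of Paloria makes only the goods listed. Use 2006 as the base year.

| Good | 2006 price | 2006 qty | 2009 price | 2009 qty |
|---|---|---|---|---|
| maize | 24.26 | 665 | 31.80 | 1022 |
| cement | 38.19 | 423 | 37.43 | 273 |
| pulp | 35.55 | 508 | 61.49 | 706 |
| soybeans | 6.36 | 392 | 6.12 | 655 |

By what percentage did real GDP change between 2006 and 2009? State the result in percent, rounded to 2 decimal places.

Real GDP 2006 = Nominal GDP 2006 = 24.26·665 + 38.19·423 + 35.55·508 + 6.36·392 = 52839.79.
Real GDP 2009 (at 2006 prices) = 24.26·1022 + 38.19·273 + 35.55·706 + 6.36·655 = 64483.69.
Real growth = 64483.69/52839.79 − 1 = 0.2204.

22.04%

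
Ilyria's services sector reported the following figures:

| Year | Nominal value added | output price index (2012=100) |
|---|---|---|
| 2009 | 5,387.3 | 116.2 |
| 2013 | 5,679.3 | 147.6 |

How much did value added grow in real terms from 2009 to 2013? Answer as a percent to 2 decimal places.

Deflate each year: 2009 → 5387.3/1.162 = 4636.23; 2013 → 5679.3/1.476 = 3847.76.
So real value added changed by 3847.76/4636.23 − 1 = -0.1701, i.e. -17.01%.

-17.01%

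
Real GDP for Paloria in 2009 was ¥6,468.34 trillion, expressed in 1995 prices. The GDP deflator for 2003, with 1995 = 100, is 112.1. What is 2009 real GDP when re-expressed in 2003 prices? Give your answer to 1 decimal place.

Real GDP in 2003 prices = Real GDP in 1995 prices × (P_2003/P_1995) = 6468.34 × 1.121 = 7251.01.

¥7,251.0 trillion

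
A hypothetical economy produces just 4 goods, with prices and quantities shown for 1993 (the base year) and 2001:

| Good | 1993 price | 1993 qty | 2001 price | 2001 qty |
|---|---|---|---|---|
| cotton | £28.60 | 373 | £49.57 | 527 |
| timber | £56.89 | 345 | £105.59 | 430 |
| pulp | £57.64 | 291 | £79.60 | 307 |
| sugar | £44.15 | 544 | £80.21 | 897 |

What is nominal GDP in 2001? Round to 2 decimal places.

Nominal GDP 2001 = Σ (p_2001 × q_2001) = 49.57·527 + 105.59·430 + 79.60·307 + 80.21·897 = 167912.66.

£167912.66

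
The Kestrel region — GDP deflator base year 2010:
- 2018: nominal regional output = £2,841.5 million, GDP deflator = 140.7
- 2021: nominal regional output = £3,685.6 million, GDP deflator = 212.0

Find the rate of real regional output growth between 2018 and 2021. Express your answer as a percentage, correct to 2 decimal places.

Deflate each year: 2018 → 2841.5/1.407 = 2019.55; 2021 → 3685.6/2.120 = 1738.49.
So real regional output changed by 1738.49/2019.55 − 1 = -0.1392, i.e. -13.92%.

-13.92%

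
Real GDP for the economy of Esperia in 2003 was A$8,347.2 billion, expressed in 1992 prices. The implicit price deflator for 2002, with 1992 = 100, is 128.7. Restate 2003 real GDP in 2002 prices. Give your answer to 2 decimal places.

A$10,742.85 billion

Real GDP in 2002 prices = Real GDP in 1992 prices × (P_2002/P_1992) = 8347.2 × 1.287 = 10742.85.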